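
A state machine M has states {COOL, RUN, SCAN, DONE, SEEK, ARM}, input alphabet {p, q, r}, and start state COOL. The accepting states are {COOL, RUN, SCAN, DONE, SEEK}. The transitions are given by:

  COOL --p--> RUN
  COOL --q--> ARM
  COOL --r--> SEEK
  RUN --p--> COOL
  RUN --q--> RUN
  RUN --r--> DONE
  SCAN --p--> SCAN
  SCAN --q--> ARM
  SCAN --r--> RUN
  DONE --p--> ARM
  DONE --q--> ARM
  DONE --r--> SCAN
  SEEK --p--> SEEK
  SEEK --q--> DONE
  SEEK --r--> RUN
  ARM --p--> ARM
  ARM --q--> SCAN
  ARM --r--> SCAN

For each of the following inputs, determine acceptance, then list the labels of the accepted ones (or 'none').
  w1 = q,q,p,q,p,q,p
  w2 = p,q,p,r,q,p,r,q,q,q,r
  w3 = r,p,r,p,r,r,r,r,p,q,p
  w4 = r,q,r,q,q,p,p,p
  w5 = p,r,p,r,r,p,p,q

w1: COOL → ARM → SCAN → SCAN → ARM → ARM → SCAN → SCAN  → end SCAN, accepted
w2: COOL → RUN → RUN → COOL → SEEK → DONE → ARM → SCAN → ARM → SCAN → ARM → SCAN  → end SCAN, accepted
w3: COOL → SEEK → SEEK → RUN → COOL → SEEK → RUN → DONE → SCAN → SCAN → ARM → ARM  → end ARM, rejected
w4: COOL → SEEK → DONE → SCAN → ARM → SCAN → SCAN → SCAN → SCAN  → end SCAN, accepted
w5: COOL → RUN → DONE → ARM → SCAN → RUN → COOL → RUN → RUN  → end RUN, accepted

w1, w2, w4, w5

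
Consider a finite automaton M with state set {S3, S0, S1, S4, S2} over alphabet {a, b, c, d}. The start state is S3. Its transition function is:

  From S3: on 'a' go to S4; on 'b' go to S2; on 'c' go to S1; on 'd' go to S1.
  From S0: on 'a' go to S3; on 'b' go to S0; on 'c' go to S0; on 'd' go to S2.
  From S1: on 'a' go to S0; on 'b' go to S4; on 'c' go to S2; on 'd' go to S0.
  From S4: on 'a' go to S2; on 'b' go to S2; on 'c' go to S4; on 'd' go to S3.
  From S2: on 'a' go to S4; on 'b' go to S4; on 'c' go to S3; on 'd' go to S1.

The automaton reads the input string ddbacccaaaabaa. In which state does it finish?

S4

Trace: S3 -d-> S1 -d-> S0 -b-> S0 -a-> S3 -c-> S1 -c-> S2 -c-> S3 -a-> S4 -a-> S2 -a-> S4 -a-> S2 -b-> S4 -a-> S2 -a-> S4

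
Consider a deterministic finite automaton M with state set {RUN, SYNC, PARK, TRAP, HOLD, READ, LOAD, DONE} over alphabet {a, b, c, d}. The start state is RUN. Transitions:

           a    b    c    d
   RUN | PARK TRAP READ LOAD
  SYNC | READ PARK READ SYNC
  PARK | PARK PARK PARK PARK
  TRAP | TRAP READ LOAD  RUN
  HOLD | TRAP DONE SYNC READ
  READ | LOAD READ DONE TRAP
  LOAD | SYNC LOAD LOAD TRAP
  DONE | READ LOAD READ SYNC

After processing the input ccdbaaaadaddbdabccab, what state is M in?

RUN → READ → DONE → SYNC → PARK → PARK → PARK → PARK → PARK → PARK → PARK → PARK → PARK → PARK → PARK → PARK → PARK → PARK → PARK → PARK → PARK

PARK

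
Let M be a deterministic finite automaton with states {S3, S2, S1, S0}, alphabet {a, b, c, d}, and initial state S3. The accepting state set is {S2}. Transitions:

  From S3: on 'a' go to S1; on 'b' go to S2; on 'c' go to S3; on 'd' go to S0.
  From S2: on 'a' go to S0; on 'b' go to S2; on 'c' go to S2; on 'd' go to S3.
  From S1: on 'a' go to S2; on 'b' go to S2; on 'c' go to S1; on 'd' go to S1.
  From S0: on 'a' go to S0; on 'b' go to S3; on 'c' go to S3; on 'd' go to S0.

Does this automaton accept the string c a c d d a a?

S3 → S3 → S1 → S1 → S1 → S1 → S2 → S0
End state S0 is not accepting.

No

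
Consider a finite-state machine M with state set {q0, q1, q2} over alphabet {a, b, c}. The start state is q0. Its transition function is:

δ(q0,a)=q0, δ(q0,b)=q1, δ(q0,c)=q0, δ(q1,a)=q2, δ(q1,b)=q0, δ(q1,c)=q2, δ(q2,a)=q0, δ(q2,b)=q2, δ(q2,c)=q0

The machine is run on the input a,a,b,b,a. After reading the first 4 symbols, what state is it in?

q0 → q0 → q0 → q1 → q0
After 4 symbols: q0.

q0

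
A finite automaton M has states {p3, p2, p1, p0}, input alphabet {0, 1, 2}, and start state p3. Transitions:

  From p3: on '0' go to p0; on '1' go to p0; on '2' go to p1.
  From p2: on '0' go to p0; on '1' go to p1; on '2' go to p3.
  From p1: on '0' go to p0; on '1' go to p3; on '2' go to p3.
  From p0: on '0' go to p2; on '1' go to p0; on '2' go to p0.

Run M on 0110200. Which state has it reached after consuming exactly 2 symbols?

Trace: p3 -0-> p0 -1-> p0
After 2 symbols: p0.

p0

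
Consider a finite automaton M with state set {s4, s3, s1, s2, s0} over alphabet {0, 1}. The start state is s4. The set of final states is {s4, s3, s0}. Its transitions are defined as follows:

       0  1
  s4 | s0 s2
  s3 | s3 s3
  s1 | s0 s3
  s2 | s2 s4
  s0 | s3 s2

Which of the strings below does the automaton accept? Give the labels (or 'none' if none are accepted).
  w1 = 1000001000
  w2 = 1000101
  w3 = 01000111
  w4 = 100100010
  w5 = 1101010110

w1:
  start at s4
  read '1': s4 → s2
  read '0': s2 → s2
  read '0': s2 → s2
  read '0': s2 → s2
  read '0': s2 → s2
  read '0': s2 → s2
  read '1': s2 → s4
  read '0': s4 → s0
  read '0': s0 → s3
  read '0': s3 → s3
  end s3, accepted
w2:
  start at s4
  read '1': s4 → s2
  read '0': s2 → s2
  read '0': s2 → s2
  read '0': s2 → s2
  read '1': s2 → s4
  read '0': s4 → s0
  read '1': s0 → s2
  end s2, rejected
w3:
  start at s4
  read '0': s4 → s0
  read '1': s0 → s2
  read '0': s2 → s2
  read '0': s2 → s2
  read '0': s2 → s2
  read '1': s2 → s4
  read '1': s4 → s2
  read '1': s2 → s4
  end s4, accepted
w4:
  start at s4
  read '1': s4 → s2
  read '0': s2 → s2
  read '0': s2 → s2
  read '1': s2 → s4
  read '0': s4 → s0
  read '0': s0 → s3
  read '0': s3 → s3
  read '1': s3 → s3
  read '0': s3 → s3
  end s3, accepted
w5:
  start at s4
  read '1': s4 → s2
  read '1': s2 → s4
  read '0': s4 → s0
  read '1': s0 → s2
  read '0': s2 → s2
  read '1': s2 → s4
  read '0': s4 → s0
  read '1': s0 → s2
  read '1': s2 → s4
  read '0': s4 → s0
  end s0, accepted

w1, w3, w4, w5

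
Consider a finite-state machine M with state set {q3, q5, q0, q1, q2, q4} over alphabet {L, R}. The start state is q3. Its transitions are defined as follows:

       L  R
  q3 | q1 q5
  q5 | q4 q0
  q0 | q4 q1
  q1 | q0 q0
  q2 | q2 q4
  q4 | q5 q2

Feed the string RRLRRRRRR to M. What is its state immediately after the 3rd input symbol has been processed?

q4

start at q3
read 'R': q3 → q5
read 'R': q5 → q0
read 'L': q0 → q4
After 3 symbols: q4.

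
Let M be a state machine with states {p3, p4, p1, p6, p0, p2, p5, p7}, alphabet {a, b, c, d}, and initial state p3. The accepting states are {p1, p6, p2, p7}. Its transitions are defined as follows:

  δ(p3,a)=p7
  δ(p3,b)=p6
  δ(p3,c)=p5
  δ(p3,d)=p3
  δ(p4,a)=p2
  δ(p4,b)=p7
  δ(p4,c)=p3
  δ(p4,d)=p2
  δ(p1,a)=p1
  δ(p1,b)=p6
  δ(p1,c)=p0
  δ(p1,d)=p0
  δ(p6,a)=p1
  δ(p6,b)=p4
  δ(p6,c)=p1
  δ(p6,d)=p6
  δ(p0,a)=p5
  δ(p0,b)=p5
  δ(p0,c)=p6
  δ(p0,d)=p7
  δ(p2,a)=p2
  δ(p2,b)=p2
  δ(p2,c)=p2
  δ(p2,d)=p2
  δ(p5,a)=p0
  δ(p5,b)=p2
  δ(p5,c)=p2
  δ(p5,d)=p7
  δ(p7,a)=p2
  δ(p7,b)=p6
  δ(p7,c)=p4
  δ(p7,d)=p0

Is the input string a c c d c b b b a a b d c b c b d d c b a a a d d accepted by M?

Yes

Trace: p3 -a-> p7 -c-> p4 -c-> p3 -d-> p3 -c-> p5 -b-> p2 -b-> p2 -b-> p2 -a-> p2 -a-> p2 -b-> p2 -d-> p2 -c-> p2 -b-> p2 -c-> p2 -b-> p2 -d-> p2 -d-> p2 -c-> p2 -b-> p2 -a-> p2 -a-> p2 -a-> p2 -d-> p2 -d-> p2
End state p2 is accepting.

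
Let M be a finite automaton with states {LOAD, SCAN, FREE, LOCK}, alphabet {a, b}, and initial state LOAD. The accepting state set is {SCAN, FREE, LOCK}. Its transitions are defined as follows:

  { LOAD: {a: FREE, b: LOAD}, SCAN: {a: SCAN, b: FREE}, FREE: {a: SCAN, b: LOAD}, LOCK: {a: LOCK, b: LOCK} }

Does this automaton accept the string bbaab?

LOAD → LOAD → LOAD → FREE → SCAN → FREE
End state FREE is accepting.

Yes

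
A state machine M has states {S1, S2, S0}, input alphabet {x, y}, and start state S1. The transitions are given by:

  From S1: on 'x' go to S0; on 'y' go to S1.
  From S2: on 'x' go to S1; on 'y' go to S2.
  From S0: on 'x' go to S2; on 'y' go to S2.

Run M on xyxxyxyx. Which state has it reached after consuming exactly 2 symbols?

Trace: S1 -x-> S0 -y-> S2
After 2 symbols: S2.

S2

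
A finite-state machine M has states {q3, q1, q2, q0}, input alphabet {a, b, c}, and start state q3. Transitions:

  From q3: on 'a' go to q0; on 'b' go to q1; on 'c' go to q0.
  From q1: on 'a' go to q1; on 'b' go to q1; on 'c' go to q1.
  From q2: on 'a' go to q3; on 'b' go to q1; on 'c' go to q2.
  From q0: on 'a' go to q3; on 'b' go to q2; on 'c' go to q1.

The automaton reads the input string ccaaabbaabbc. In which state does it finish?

Trace: q3 -c-> q0 -c-> q1 -a-> q1 -a-> q1 -a-> q1 -b-> q1 -b-> q1 -a-> q1 -a-> q1 -b-> q1 -b-> q1 -c-> q1

q1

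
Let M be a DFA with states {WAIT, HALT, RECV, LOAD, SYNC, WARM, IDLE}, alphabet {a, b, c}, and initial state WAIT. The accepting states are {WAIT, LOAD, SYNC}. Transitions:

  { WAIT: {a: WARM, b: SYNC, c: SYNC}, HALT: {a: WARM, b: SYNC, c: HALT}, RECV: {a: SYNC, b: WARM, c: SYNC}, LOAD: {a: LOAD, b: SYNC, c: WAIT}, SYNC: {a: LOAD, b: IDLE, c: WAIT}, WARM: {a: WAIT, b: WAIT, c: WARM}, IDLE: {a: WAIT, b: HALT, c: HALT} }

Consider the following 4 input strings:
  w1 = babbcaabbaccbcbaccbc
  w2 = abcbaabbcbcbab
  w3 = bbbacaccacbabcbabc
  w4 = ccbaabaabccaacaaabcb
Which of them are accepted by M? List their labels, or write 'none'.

w1: WAIT → SYNC → LOAD → SYNC → IDLE → HALT → WARM → WAIT → SYNC → IDLE → WAIT → SYNC → WAIT → SYNC → WAIT → SYNC → LOAD → WAIT → SYNC → IDLE → HALT  → end HALT, rejected
w2: WAIT → WARM → WAIT → SYNC → IDLE → WAIT → WARM → WAIT → SYNC → WAIT → SYNC → WAIT → SYNC → LOAD → SYNC  → end SYNC, accepted
w3: WAIT → SYNC → IDLE → HALT → WARM → WARM → WAIT → SYNC → WAIT → WARM → WARM → WAIT → WARM → WAIT → SYNC → IDLE → WAIT → SYNC → WAIT  → end WAIT, accepted
w4: WAIT → SYNC → WAIT → SYNC → LOAD → LOAD → SYNC → LOAD → LOAD → SYNC → WAIT → SYNC → LOAD → LOAD → WAIT → WARM → WAIT → WARM → WAIT → SYNC → IDLE  → end IDLE, rejected

w2, w3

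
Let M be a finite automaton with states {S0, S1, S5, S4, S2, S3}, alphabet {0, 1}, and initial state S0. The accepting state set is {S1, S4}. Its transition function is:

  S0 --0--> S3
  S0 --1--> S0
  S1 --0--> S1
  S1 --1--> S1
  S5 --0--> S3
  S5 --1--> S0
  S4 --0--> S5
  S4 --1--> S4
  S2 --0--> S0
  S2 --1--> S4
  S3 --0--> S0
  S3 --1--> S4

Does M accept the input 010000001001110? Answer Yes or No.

Trace: S0 -0-> S3 -1-> S4 -0-> S5 -0-> S3 -0-> S0 -0-> S3 -0-> S0 -0-> S3 -1-> S4 -0-> S5 -0-> S3 -1-> S4 -1-> S4 -1-> S4 -0-> S5
End state S5 is not accepting.

No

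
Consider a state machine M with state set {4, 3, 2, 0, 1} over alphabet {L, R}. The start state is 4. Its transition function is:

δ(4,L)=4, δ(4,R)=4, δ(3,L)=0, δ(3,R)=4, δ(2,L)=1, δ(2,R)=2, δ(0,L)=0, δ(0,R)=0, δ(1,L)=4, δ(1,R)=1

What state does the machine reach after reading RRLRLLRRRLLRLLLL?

Trace: 4 -R-> 4 -R-> 4 -L-> 4 -R-> 4 -L-> 4 -L-> 4 -R-> 4 -R-> 4 -R-> 4 -L-> 4 -L-> 4 -R-> 4 -L-> 4 -L-> 4 -L-> 4 -L-> 4

4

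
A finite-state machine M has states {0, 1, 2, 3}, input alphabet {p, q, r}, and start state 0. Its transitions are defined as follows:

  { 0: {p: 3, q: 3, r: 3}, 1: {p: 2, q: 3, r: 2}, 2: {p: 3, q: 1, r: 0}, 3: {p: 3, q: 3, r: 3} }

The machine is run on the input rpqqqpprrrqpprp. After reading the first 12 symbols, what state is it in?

3

start at 0
read 'r': 0 → 3
read 'p': 3 → 3
read 'q': 3 → 3
read 'q': 3 → 3
read 'q': 3 → 3
read 'p': 3 → 3
read 'p': 3 → 3
read 'r': 3 → 3
read 'r': 3 → 3
read 'r': 3 → 3
read 'q': 3 → 3
read 'p': 3 → 3
After 12 symbols: 3.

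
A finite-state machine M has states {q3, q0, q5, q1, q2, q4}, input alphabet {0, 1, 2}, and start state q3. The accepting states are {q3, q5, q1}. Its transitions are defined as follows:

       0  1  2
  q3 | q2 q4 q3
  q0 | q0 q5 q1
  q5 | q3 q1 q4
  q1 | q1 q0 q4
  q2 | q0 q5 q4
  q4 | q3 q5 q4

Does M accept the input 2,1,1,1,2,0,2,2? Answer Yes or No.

Yes

q3 → q3 → q4 → q5 → q1 → q4 → q3 → q3 → q3
End state q3 is accepting.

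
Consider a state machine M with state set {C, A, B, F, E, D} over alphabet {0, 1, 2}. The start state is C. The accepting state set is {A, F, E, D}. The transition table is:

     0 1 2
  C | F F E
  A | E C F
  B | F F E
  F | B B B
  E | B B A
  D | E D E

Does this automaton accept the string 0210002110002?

Yes

Trace: C -0-> F -2-> B -1-> F -0-> B -0-> F -0-> B -2-> E -1-> B -1-> F -0-> B -0-> F -0-> B -2-> E
End state E is accepting.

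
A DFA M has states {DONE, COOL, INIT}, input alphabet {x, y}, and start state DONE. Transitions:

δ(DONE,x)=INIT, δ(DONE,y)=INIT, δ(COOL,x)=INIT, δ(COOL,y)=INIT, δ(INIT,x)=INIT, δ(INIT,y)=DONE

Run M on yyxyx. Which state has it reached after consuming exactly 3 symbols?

INIT

start at DONE
read 'y': DONE → INIT
read 'y': INIT → DONE
read 'x': DONE → INIT
After 3 symbols: INIT.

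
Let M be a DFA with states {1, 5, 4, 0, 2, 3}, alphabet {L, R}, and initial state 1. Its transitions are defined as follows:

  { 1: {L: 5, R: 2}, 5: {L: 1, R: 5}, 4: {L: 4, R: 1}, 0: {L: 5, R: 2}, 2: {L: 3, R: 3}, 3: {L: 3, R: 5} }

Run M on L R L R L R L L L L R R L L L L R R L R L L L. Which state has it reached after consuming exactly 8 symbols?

5

Trace: 1 -L-> 5 -R-> 5 -L-> 1 -R-> 2 -L-> 3 -R-> 5 -L-> 1 -L-> 5
After 8 symbols: 5.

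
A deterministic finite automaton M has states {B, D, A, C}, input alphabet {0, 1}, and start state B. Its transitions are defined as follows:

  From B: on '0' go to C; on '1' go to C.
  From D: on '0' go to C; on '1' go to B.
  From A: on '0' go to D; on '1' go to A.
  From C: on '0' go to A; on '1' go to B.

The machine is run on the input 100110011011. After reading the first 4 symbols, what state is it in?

Trace: B -1-> C -0-> A -0-> D -1-> B
After 4 symbols: B.

B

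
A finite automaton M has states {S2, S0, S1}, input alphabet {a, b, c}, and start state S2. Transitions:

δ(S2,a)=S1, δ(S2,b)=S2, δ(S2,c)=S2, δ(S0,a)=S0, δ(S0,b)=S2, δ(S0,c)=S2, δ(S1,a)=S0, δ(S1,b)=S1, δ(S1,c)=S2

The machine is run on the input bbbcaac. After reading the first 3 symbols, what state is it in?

S2 → S2 → S2 → S2
After 3 symbols: S2.

S2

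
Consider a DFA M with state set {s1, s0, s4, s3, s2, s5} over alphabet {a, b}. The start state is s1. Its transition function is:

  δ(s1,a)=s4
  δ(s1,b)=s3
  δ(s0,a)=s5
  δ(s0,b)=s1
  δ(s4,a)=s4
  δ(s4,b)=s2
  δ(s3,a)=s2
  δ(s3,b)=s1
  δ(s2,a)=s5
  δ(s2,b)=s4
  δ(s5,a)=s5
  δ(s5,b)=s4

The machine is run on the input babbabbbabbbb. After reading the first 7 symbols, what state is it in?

s2

start at s1
read 'b': s1 → s3
read 'a': s3 → s2
read 'b': s2 → s4
read 'b': s4 → s2
read 'a': s2 → s5
read 'b': s5 → s4
read 'b': s4 → s2
After 7 symbols: s2.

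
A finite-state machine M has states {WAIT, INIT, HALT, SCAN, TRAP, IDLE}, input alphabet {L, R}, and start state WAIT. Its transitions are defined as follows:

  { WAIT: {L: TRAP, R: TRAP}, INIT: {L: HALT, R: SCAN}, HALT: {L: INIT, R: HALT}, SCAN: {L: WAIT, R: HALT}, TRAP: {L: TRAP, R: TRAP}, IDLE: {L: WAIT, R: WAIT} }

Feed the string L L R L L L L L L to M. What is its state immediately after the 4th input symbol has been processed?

TRAP

Trace: WAIT -L-> TRAP -L-> TRAP -R-> TRAP -L-> TRAP
After 4 symbols: TRAP.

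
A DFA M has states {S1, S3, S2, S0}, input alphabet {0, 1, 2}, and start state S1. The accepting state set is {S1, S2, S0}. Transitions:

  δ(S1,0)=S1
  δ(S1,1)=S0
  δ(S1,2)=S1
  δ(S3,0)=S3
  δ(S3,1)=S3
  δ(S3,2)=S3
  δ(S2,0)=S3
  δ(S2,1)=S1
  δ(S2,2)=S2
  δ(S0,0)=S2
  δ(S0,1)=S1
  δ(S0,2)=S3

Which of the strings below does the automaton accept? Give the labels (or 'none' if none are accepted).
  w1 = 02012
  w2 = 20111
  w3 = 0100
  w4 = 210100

w2, w4

w1: S1 → S1 → S1 → S1 → S0 → S3  → end S3, rejected
w2: S1 → S1 → S1 → S0 → S1 → S0  → end S0, accepted
w3: S1 → S1 → S0 → S2 → S3  → end S3, rejected
w4: S1 → S1 → S0 → S2 → S1 → S1 → S1  → end S1, accepted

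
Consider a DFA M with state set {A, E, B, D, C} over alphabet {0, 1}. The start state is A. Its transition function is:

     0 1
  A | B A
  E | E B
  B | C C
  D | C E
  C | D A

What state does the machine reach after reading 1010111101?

C

A → A → B → C → D → E → B → C → A → B → C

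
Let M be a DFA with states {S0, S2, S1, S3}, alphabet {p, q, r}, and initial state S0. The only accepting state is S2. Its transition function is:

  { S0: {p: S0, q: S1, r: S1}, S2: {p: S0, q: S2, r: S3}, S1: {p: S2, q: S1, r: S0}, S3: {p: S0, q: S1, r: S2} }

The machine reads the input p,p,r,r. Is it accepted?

start at S0
read 'p': S0 → S0
read 'p': S0 → S0
read 'r': S0 → S1
read 'r': S1 → S0
End state S0 is not accepting.

No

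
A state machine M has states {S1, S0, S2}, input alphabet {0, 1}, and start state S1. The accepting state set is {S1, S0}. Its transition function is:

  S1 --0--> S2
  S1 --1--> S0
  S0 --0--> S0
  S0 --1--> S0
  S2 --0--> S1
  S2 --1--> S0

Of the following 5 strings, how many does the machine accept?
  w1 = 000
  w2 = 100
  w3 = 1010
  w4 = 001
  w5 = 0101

4

w1: S1 → S2 → S1 → S2  → end S2, rejected
w2: S1 → S0 → S0 → S0  → end S0, accepted
w3: S1 → S0 → S0 → S0 → S0  → end S0, accepted
w4: S1 → S2 → S1 → S0  → end S0, accepted
w5: S1 → S2 → S0 → S0 → S0  → end S0, accepted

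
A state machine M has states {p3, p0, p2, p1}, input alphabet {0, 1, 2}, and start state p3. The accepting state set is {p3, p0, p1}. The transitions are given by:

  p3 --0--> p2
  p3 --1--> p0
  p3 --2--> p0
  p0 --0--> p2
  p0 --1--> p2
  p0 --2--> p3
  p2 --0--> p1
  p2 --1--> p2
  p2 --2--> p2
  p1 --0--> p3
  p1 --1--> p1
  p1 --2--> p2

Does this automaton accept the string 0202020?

Yes

Trace: p3 -0-> p2 -2-> p2 -0-> p1 -2-> p2 -0-> p1 -2-> p2 -0-> p1
End state p1 is accepting.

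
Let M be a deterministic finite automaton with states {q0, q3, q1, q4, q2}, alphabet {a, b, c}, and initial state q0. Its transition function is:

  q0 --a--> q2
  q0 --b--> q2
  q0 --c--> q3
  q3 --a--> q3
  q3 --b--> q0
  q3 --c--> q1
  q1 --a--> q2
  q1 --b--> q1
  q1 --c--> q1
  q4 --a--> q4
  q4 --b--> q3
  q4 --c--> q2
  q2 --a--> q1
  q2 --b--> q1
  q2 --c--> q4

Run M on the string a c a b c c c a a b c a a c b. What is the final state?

q0 → q2 → q4 → q4 → q3 → q1 → q1 → q1 → q2 → q1 → q1 → q1 → q2 → q1 → q1 → q1

q1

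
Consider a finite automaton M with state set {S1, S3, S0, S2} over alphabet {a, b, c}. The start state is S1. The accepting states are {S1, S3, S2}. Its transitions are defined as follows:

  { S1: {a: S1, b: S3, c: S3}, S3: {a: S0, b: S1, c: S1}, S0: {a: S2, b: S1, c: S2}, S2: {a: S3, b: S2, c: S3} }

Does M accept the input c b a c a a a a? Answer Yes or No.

No

start at S1
read 'c': S1 → S3
read 'b': S3 → S1
read 'a': S1 → S1
read 'c': S1 → S3
read 'a': S3 → S0
read 'a': S0 → S2
read 'a': S2 → S3
read 'a': S3 → S0
End state S0 is not accepting.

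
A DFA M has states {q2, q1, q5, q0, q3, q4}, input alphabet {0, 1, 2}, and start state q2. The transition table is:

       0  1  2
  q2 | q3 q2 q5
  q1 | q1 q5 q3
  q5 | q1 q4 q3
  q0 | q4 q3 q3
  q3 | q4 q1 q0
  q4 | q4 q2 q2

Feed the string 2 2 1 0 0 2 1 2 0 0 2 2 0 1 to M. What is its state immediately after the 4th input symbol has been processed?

start at q2
read '2': q2 → q5
read '2': q5 → q3
read '1': q3 → q1
read '0': q1 → q1
After 4 symbols: q1.

q1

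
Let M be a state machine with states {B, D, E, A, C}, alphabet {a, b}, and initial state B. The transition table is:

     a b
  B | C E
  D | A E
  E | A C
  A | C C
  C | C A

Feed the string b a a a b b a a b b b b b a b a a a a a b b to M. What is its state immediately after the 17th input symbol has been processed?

C

start at B
read 'b': B → E
read 'a': E → A
read 'a': A → C
read 'a': C → C
read 'b': C → A
read 'b': A → C
read 'a': C → C
read 'a': C → C
read 'b': C → A
read 'b': A → C
read 'b': C → A
read 'b': A → C
read 'b': C → A
read 'a': A → C
read 'b': C → A
read 'a': A → C
read 'a': C → C
After 17 symbols: C.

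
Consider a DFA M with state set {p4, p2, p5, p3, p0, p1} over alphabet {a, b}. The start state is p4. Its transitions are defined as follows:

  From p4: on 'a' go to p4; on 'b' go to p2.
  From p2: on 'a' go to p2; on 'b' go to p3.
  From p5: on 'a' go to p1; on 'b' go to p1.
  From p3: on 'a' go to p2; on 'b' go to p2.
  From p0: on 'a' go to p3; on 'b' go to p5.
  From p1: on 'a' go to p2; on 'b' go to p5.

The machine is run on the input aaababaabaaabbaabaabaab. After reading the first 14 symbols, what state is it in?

p2

Trace: p4 -a-> p4 -a-> p4 -a-> p4 -b-> p2 -a-> p2 -b-> p3 -a-> p2 -a-> p2 -b-> p3 -a-> p2 -a-> p2 -a-> p2 -b-> p3 -b-> p2
After 14 symbols: p2.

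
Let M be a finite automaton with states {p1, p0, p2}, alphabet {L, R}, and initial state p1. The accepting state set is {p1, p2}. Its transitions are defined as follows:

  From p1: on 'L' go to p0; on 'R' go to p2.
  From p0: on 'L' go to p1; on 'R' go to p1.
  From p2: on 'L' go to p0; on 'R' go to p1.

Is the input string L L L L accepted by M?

Yes

Trace: p1 -L-> p0 -L-> p1 -L-> p0 -L-> p1
End state p1 is accepting.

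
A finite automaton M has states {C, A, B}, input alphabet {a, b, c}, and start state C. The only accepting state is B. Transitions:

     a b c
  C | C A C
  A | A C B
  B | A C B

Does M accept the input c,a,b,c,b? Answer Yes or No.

Trace: C -c-> C -a-> C -b-> A -c-> B -b-> C
End state C is not accepting.

No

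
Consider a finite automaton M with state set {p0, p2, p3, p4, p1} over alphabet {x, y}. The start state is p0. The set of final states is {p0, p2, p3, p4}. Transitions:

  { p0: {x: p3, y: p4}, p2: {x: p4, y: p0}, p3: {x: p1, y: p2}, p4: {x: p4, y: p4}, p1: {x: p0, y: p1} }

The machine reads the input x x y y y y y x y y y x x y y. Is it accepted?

Yes

Trace: p0 -x-> p3 -x-> p1 -y-> p1 -y-> p1 -y-> p1 -y-> p1 -y-> p1 -x-> p0 -y-> p4 -y-> p4 -y-> p4 -x-> p4 -x-> p4 -y-> p4 -y-> p4
End state p4 is accepting.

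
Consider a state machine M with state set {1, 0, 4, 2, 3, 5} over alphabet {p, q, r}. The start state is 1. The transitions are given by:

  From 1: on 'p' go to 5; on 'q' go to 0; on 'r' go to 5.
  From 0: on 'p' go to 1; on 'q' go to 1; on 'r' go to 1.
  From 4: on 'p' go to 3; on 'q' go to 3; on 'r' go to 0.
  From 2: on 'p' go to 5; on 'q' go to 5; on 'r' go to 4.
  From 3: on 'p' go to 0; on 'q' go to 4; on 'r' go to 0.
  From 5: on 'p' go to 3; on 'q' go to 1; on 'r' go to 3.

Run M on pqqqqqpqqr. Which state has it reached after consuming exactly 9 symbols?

0

Trace: 1 -p-> 5 -q-> 1 -q-> 0 -q-> 1 -q-> 0 -q-> 1 -p-> 5 -q-> 1 -q-> 0
After 9 symbols: 0.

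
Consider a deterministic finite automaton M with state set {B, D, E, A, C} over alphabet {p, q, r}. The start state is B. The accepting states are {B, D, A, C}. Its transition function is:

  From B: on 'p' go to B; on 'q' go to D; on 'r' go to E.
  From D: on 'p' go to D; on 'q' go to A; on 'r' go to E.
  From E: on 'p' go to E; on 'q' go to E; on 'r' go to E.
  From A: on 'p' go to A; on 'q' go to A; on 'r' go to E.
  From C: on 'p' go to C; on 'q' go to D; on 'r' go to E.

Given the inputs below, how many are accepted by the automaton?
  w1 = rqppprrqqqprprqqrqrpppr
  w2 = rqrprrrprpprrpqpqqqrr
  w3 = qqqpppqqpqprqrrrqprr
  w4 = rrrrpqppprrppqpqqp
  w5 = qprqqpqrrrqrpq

w1: B → E → E → E → E → E → E → E → E → E → E → E → E → E → E → E → E → E → E → E → E → E → E → E  → end E, rejected
w2: B → E → E → E → E → E → E → E → E → E → E → E → E → E → E → E → E → E → E → E → E → E  → end E, rejected
w3: B → D → A → A → A → A → A → A → A → A → A → A → E → E → E → E → E → E → E → E → E  → end E, rejected
w4: B → E → E → E → E → E → E → E → E → E → E → E → E → E → E → E → E → E → E  → end E, rejected
w5: B → D → D → E → E → E → E → E → E → E → E → E → E → E → E  → end E, rejected

0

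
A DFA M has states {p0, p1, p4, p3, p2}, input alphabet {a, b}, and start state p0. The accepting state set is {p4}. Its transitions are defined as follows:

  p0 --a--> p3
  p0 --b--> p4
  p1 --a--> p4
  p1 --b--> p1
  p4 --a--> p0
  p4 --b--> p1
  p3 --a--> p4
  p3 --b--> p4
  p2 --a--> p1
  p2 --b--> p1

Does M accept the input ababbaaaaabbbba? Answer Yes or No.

Yes

start at p0
read 'a': p0 → p3
read 'b': p3 → p4
read 'a': p4 → p0
read 'b': p0 → p4
read 'b': p4 → p1
read 'a': p1 → p4
read 'a': p4 → p0
read 'a': p0 → p3
read 'a': p3 → p4
read 'a': p4 → p0
read 'b': p0 → p4
read 'b': p4 → p1
read 'b': p1 → p1
read 'b': p1 → p1
read 'a': p1 → p4
End state p4 is accepting.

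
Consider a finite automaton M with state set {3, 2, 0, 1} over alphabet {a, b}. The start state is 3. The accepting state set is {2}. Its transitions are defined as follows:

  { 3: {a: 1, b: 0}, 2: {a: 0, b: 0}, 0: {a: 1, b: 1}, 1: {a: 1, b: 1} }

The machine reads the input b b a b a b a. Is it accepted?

No

start at 3
read 'b': 3 → 0
read 'b': 0 → 1
read 'a': 1 → 1
read 'b': 1 → 1
read 'a': 1 → 1
read 'b': 1 → 1
read 'a': 1 → 1
End state 1 is not accepting.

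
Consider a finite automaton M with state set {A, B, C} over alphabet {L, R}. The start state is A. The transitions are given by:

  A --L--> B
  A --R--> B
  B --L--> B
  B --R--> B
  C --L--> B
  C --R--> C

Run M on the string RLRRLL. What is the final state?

A → B → B → B → B → B → B

B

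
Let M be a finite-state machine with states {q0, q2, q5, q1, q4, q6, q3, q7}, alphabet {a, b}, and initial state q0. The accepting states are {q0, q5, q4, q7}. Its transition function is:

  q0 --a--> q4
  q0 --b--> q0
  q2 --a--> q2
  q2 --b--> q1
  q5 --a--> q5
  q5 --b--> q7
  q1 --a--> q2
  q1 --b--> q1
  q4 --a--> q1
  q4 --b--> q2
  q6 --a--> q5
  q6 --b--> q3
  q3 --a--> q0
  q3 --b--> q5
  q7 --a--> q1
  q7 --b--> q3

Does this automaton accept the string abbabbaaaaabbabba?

No

q0 → q4 → q2 → q1 → q2 → q1 → q1 → q2 → q2 → q2 → q2 → q2 → q1 → q1 → q2 → q1 → q1 → q2
End state q2 is not accepting.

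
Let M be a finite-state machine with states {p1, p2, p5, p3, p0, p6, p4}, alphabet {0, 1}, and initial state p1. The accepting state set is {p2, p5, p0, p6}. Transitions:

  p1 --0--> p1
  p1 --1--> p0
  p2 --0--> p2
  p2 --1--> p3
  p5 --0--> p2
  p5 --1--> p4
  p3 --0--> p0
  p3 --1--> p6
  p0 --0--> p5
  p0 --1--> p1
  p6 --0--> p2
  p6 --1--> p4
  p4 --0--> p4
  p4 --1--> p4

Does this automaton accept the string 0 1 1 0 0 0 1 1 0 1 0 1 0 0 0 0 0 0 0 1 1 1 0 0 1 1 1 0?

p1 → p1 → p0 → p1 → p1 → p1 → p1 → p0 → p1 → p1 → p0 → p5 → p4 → p4 → p4 → p4 → p4 → p4 → p4 → p4 → p4 → p4 → p4 → p4 → p4 → p4 → p4 → p4 → p4
End state p4 is not accepting.

No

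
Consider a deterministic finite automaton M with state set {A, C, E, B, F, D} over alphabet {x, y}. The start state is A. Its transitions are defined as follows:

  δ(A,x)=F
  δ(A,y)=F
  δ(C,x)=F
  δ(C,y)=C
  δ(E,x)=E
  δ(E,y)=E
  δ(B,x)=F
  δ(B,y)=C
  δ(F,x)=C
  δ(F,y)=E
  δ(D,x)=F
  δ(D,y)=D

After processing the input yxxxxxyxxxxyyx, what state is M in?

F

start at A
read 'y': A → F
read 'x': F → C
read 'x': C → F
read 'x': F → C
read 'x': C → F
read 'x': F → C
read 'y': C → C
read 'x': C → F
read 'x': F → C
read 'x': C → F
read 'x': F → C
read 'y': C → C
read 'y': C → C
read 'x': C → F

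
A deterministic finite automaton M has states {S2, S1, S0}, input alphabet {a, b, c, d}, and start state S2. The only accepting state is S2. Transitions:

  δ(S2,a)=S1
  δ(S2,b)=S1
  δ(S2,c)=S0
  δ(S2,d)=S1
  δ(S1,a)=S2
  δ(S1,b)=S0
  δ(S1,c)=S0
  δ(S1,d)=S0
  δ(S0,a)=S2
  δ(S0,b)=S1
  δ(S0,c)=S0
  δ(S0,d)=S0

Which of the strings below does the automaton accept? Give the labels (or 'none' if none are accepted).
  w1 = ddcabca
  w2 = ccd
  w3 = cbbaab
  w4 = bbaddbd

w1: Trace: S2 -d-> S1 -d-> S0 -c-> S0 -a-> S2 -b-> S1 -c-> S0 -a-> S2  → end S2, accepted
w2: Trace: S2 -c-> S0 -c-> S0 -d-> S0  → end S0, rejected
w3: Trace: S2 -c-> S0 -b-> S1 -b-> S0 -a-> S2 -a-> S1 -b-> S0  → end S0, rejected
w4: Trace: S2 -b-> S1 -b-> S0 -a-> S2 -d-> S1 -d-> S0 -b-> S1 -d-> S0  → end S0, rejected

w1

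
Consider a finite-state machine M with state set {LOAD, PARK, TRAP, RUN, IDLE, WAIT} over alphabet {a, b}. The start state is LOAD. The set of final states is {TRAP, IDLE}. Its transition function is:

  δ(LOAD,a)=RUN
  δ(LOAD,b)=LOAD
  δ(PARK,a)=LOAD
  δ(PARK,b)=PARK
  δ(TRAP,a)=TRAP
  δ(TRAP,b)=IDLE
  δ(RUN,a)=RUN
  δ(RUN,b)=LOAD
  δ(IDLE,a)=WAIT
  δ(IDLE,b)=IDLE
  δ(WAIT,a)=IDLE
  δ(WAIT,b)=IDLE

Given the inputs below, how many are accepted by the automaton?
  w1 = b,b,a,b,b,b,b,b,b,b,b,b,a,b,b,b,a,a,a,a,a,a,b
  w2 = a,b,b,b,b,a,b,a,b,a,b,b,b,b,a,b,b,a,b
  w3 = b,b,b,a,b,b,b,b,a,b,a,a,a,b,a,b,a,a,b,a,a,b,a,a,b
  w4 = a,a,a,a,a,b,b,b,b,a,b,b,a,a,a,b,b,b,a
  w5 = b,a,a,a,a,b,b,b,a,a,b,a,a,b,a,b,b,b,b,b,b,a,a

0

w1: LOAD → LOAD → LOAD → RUN → LOAD → LOAD → LOAD → LOAD → LOAD → LOAD → LOAD → LOAD → LOAD → RUN → LOAD → LOAD → LOAD → RUN → RUN → RUN → RUN → RUN → RUN → LOAD  → end LOAD, rejected
w2: LOAD → RUN → LOAD → LOAD → LOAD → LOAD → RUN → LOAD → RUN → LOAD → RUN → LOAD → LOAD → LOAD → LOAD → RUN → LOAD → LOAD → RUN → LOAD  → end LOAD, rejected
w3: LOAD → LOAD → LOAD → LOAD → RUN → LOAD → LOAD → LOAD → LOAD → RUN → LOAD → RUN → RUN → RUN → LOAD → RUN → LOAD → RUN → RUN → LOAD → RUN → RUN → LOAD → RUN → RUN → LOAD  → end LOAD, rejected
w4: LOAD → RUN → RUN → RUN → RUN → RUN → LOAD → LOAD → LOAD → LOAD → RUN → LOAD → LOAD → RUN → RUN → RUN → LOAD → LOAD → LOAD → RUN  → end RUN, rejected
w5: LOAD → LOAD → RUN → RUN → RUN → RUN → LOAD → LOAD → LOAD → RUN → RUN → LOAD → RUN → RUN → LOAD → RUN → LOAD → LOAD → LOAD → LOAD → LOAD → LOAD → RUN → RUN  → end RUN, rejected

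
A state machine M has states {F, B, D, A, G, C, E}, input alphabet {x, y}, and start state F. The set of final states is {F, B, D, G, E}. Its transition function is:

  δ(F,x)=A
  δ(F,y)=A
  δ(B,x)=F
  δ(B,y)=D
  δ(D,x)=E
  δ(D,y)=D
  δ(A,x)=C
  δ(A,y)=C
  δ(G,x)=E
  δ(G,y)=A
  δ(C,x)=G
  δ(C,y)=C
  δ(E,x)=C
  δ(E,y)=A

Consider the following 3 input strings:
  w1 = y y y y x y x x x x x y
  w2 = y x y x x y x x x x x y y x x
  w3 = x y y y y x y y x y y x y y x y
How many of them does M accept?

1

w1: Trace: F -y-> A -y-> C -y-> C -y-> C -x-> G -y-> A -x-> C -x-> G -x-> E -x-> C -x-> G -y-> A  → end A, rejected
w2: Trace: F -y-> A -x-> C -y-> C -x-> G -x-> E -y-> A -x-> C -x-> G -x-> E -x-> C -x-> G -y-> A -y-> C -x-> G -x-> E  → end E, accepted
w3: Trace: F -x-> A -y-> C -y-> C -y-> C -y-> C -x-> G -y-> A -y-> C -x-> G -y-> A -y-> C -x-> G -y-> A -y-> C -x-> G -y-> A  → end A, rejected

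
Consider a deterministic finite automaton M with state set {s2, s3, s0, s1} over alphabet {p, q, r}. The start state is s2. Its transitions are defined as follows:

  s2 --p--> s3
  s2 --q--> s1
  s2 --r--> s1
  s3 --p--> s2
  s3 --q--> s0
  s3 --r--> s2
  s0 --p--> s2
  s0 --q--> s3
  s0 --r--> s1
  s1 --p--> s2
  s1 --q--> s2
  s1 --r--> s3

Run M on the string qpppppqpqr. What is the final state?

Trace: s2 -q-> s1 -p-> s2 -p-> s3 -p-> s2 -p-> s3 -p-> s2 -q-> s1 -p-> s2 -q-> s1 -r-> s3

s3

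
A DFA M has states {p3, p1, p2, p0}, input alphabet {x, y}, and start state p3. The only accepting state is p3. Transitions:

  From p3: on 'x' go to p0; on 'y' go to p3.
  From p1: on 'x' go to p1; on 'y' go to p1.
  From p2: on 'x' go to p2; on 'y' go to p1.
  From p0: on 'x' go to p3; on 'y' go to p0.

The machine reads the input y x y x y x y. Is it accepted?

No

p3 → p3 → p0 → p0 → p3 → p3 → p0 → p0
End state p0 is not accepting.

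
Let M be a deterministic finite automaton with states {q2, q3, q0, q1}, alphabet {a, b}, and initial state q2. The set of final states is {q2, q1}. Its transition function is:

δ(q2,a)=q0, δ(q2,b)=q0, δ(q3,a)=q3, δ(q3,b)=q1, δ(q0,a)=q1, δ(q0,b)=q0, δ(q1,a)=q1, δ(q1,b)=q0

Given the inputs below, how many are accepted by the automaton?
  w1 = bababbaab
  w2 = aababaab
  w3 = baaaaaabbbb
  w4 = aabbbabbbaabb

0

w1: Trace: q2 -b-> q0 -a-> q1 -b-> q0 -a-> q1 -b-> q0 -b-> q0 -a-> q1 -a-> q1 -b-> q0  → end q0, rejected
w2: Trace: q2 -a-> q0 -a-> q1 -b-> q0 -a-> q1 -b-> q0 -a-> q1 -a-> q1 -b-> q0  → end q0, rejected
w3: Trace: q2 -b-> q0 -a-> q1 -a-> q1 -a-> q1 -a-> q1 -a-> q1 -a-> q1 -b-> q0 -b-> q0 -b-> q0 -b-> q0  → end q0, rejected
w4: Trace: q2 -a-> q0 -a-> q1 -b-> q0 -b-> q0 -b-> q0 -a-> q1 -b-> q0 -b-> q0 -b-> q0 -a-> q1 -a-> q1 -b-> q0 -b-> q0  → end q0, rejected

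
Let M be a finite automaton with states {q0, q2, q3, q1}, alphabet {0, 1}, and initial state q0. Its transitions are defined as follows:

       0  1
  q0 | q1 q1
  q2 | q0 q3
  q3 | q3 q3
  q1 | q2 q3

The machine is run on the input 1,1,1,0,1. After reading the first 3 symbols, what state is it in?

start at q0
read '1': q0 → q1
read '1': q1 → q3
read '1': q3 → q3
After 3 symbols: q3.

q3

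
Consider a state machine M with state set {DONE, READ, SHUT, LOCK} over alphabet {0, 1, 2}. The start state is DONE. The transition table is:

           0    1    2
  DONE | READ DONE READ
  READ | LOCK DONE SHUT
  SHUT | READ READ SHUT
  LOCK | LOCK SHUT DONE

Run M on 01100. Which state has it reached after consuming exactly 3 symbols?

DONE → READ → DONE → DONE
After 3 symbols: DONE.

DONE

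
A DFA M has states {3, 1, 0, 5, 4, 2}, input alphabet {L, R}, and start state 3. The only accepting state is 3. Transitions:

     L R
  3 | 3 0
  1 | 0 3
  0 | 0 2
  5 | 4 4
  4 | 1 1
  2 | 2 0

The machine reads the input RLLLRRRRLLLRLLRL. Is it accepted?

No

Trace: 3 -R-> 0 -L-> 0 -L-> 0 -L-> 0 -R-> 2 -R-> 0 -R-> 2 -R-> 0 -L-> 0 -L-> 0 -L-> 0 -R-> 2 -L-> 2 -L-> 2 -R-> 0 -L-> 0
End state 0 is not accepting.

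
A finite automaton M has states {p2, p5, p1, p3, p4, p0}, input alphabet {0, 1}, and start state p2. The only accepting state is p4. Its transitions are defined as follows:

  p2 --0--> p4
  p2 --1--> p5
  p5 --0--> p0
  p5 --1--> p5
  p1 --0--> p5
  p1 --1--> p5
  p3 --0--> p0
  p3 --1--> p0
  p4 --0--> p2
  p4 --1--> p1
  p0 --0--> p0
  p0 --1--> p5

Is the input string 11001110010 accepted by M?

p2 → p5 → p5 → p0 → p0 → p5 → p5 → p5 → p0 → p0 → p5 → p0
End state p0 is not accepting.

No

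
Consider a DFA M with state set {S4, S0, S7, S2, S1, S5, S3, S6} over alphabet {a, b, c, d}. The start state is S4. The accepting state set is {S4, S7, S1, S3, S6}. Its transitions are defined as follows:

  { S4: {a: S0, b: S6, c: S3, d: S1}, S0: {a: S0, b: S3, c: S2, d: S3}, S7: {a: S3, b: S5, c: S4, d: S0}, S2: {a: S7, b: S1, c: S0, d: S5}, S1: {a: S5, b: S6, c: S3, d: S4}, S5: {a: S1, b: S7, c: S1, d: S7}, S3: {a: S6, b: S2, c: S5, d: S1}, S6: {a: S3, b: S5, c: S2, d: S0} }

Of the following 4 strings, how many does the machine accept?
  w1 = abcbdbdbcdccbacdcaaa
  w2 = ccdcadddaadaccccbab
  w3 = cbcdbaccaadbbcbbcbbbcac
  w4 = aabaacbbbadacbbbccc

w1: S4 → S0 → S3 → S5 → S7 → S0 → S3 → S1 → S6 → S2 → S5 → S1 → S3 → S2 → S7 → S4 → S1 → S3 → S6 → S3 → S6  → end S6, accepted
w2: S4 → S3 → S5 → S7 → S4 → S0 → S3 → S1 → S4 → S0 → S0 → S3 → S6 → S2 → S0 → S2 → S0 → S3 → S6 → S5  → end S5, rejected
w3: S4 → S3 → S2 → S0 → S3 → S2 → S7 → S4 → S3 → S6 → S3 → S1 → S6 → S5 → S1 → S6 → S5 → S1 → S6 → S5 → S7 → S4 → S0 → S2  → end S2, rejected
w4: S4 → S0 → S0 → S3 → S6 → S3 → S5 → S7 → S5 → S7 → S3 → S1 → S5 → S1 → S6 → S5 → S7 → S4 → S3 → S5  → end S5, rejected

1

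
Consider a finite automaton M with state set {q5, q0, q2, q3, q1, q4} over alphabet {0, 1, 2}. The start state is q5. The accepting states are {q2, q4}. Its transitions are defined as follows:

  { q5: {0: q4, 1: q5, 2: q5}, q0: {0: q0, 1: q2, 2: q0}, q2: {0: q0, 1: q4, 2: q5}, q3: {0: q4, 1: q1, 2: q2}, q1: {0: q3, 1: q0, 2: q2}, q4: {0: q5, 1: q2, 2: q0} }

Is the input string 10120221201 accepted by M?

Yes

q5 → q5 → q4 → q2 → q5 → q4 → q0 → q0 → q2 → q5 → q4 → q2
End state q2 is accepting.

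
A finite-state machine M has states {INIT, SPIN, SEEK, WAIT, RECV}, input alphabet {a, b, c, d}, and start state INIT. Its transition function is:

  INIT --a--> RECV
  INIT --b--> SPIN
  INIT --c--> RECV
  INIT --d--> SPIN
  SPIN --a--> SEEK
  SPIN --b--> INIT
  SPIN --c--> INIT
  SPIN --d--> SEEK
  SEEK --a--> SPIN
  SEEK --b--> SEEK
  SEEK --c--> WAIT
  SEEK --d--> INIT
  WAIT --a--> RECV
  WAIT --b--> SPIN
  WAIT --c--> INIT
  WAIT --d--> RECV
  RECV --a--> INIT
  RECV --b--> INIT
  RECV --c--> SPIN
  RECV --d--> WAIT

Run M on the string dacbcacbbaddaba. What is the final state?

INIT → SPIN → SEEK → WAIT → SPIN → INIT → RECV → SPIN → INIT → SPIN → SEEK → INIT → SPIN → SEEK → SEEK → SPIN

SPIN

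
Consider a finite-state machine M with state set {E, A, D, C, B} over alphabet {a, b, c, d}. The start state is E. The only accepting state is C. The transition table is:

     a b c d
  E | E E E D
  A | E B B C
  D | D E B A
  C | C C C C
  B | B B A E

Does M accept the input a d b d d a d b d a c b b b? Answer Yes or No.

No

Trace: E -a-> E -d-> D -b-> E -d-> D -d-> A -a-> E -d-> D -b-> E -d-> D -a-> D -c-> B -b-> B -b-> B -b-> B
End state B is not accepting.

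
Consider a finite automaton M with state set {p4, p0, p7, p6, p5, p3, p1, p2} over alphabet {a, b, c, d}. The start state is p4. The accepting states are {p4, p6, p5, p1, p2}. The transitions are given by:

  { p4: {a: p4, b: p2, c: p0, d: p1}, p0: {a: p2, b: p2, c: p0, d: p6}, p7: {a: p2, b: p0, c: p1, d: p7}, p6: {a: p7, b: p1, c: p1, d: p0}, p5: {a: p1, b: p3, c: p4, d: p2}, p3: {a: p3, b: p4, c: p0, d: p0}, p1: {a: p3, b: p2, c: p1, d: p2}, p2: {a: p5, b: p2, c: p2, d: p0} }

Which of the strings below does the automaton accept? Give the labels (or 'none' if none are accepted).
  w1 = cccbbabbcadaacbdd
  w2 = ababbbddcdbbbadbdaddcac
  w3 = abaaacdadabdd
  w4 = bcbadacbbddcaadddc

w1, w3

w1:
  start at p4
  read 'c': p4 → p0
  read 'c': p0 → p0
  read 'c': p0 → p0
  read 'b': p0 → p2
  read 'b': p2 → p2
  read 'a': p2 → p5
  read 'b': p5 → p3
  read 'b': p3 → p4
  read 'c': p4 → p0
  read 'a': p0 → p2
  read 'd': p2 → p0
  read 'a': p0 → p2
  read 'a': p2 → p5
  read 'c': p5 → p4
  read 'b': p4 → p2
  read 'd': p2 → p0
  read 'd': p0 → p6
  end p6, accepted
w2:
  start at p4
  read 'a': p4 → p4
  read 'b': p4 → p2
  read 'a': p2 → p5
  read 'b': p5 → p3
  read 'b': p3 → p4
  read 'b': p4 → p2
  read 'd': p2 → p0
  read 'd': p0 → p6
  read 'c': p6 → p1
  read 'd': p1 → p2
  read 'b': p2 → p2
  read 'b': p2 → p2
  read 'b': p2 → p2
  read 'a': p2 → p5
  read 'd': p5 → p2
  read 'b': p2 → p2
  read 'd': p2 → p0
  read 'a': p0 → p2
  read 'd': p2 → p0
  read 'd': p0 → p6
  read 'c': p6 → p1
  read 'a': p1 → p3
  read 'c': p3 → p0
  end p0, rejected
w3:
  start at p4
  read 'a': p4 → p4
  read 'b': p4 → p2
  read 'a': p2 → p5
  read 'a': p5 → p1
  read 'a': p1 → p3
  read 'c': p3 → p0
  read 'd': p0 → p6
  read 'a': p6 → p7
  read 'd': p7 → p7
  read 'a': p7 → p2
  read 'b': p2 → p2
  read 'd': p2 → p0
  read 'd': p0 → p6
  end p6, accepted
w4:
  start at p4
  read 'b': p4 → p2
  read 'c': p2 → p2
  read 'b': p2 → p2
  read 'a': p2 → p5
  read 'd': p5 → p2
  read 'a': p2 → p5
  read 'c': p5 → p4
  read 'b': p4 → p2
  read 'b': p2 → p2
  read 'd': p2 → p0
  read 'd': p0 → p6
  read 'c': p6 → p1
  read 'a': p1 → p3
  read 'a': p3 → p3
  read 'd': p3 → p0
  read 'd': p0 → p6
  read 'd': p6 → p0
  read 'c': p0 → p0
  end p0, rejected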